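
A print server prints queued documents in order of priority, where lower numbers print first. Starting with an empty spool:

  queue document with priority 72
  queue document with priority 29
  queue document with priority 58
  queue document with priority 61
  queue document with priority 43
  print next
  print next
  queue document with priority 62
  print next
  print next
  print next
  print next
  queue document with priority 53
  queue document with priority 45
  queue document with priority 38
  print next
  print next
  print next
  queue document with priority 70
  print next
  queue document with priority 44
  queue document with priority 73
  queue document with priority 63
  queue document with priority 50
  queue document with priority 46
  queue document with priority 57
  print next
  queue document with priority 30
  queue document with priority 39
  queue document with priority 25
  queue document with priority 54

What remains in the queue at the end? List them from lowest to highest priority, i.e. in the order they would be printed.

insert 72 → {72}
insert 29 → {29, 72}
insert 58 → {29, 58, 72}
insert 61 → {29, 58, 61, 72}
insert 43 → {29, 43, 58, 61, 72}
print next → 29; now {43, 58, 61, 72}
print next → 43; now {58, 61, 72}
insert 62 → {58, 61, 62, 72}
print next → 58; now {61, 62, 72}
print next → 61; now {62, 72}
print next → 62; now {72}
print next → 72; now {}
insert 53 → {53}
insert 45 → {45, 53}
insert 38 → {38, 45, 53}
print next → 38; now {45, 53}
print next → 45; now {53}
print next → 53; now {}
insert 70 → {70}
print next → 70; now {}
insert 44 → {44}
insert 73 → {44, 73}
insert 63 → {44, 63, 73}
insert 50 → {44, 50, 63, 73}
insert 46 → {44, 46, 50, 63, 73}
insert 57 → {44, 46, 50, 57, 63, 73}
print next → 44; now {46, 50, 57, 63, 73}
insert 30 → {30, 46, 50, 57, 63, 73}
insert 39 → {30, 39, 46, 50, 57, 63, 73}
insert 25 → {25, 30, 39, 46, 50, 57, 63, 73}
insert 54 → {25, 30, 39, 46, 50, 54, 57, 63, 73}

[25, 30, 39, 46, 50, 54, 57, 63, 73]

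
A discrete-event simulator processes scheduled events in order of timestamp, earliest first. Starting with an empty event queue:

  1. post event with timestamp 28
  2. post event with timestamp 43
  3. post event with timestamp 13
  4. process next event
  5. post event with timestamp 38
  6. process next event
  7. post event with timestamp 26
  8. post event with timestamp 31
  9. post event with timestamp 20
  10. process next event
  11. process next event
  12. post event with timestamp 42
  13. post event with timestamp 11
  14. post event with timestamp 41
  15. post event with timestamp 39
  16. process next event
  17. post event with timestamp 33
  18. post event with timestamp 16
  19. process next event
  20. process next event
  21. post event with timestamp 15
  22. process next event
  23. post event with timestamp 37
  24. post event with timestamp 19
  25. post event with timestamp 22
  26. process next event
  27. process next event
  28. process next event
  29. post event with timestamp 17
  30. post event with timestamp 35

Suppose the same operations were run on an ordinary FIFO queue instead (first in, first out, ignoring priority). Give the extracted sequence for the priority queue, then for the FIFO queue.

priority queue: 13 → 28 → 20 → 26 → 11 → 16 → 31 → 15 → 19 → 22 → 33; FIFO queue: 28, 43, 13, 38, 26, 31, 20, 42, 11, 41, 39

insert 28 → {28}
insert 43 → {28, 43}
insert 13 → {13, 28, 43}
process next event → 13; now {28, 43}
insert 38 → {28, 38, 43}
process next event → 28; now {38, 43}
insert 26 → {26, 38, 43}
insert 31 → {26, 31, 38, 43}
insert 20 → {20, 26, 31, 38, 43}
process next event → 20; now {26, 31, 38, 43}
process next event → 26; now {31, 38, 43}
insert 42 → {31, 38, 42, 43}
insert 11 → {11, 31, 38, 42, 43}
insert 41 → {11, 31, 38, 41, 42, 43}
insert 39 → {11, 31, 38, 39, 41, 42, 43}
process next event → 11; now {31, 38, 39, 41, 42, 43}
insert 33 → {31, 33, 38, 39, 41, 42, 43}
insert 16 → {16, 31, 33, 38, 39, 41, 42, 43}
process next event → 16; now {31, 33, 38, 39, 41, 42, 43}
process next event → 31; now {33, 38, 39, 41, 42, 43}
insert 15 → {15, 33, 38, 39, 41, 42, 43}
process next event → 15; now {33, 38, 39, 41, 42, 43}
insert 37 → {33, 37, 38, 39, 41, 42, 43}
insert 19 → {19, 33, 37, 38, 39, 41, 42, 43}
insert 22 → {19, 22, 33, 37, 38, 39, 41, 42, 43}
process next event → 19; now {22, 33, 37, 38, 39, 41, 42, 43}
process next event → 22; now {33, 37, 38, 39, 41, 42, 43}
process next event → 33; now {37, 38, 39, 41, 42, 43}
insert 17 → {17, 37, 38, 39, 41, 42, 43}
insert 35 → {17, 35, 37, 38, 39, 41, 42, 43}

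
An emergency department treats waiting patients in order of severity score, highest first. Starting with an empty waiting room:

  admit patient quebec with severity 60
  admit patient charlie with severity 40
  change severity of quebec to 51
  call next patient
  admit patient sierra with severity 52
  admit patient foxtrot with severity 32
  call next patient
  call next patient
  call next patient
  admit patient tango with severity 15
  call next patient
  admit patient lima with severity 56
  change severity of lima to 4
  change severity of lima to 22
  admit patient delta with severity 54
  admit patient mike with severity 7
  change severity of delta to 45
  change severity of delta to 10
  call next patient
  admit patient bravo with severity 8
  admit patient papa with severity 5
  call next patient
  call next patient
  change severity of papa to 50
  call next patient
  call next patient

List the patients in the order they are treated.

quebec, sierra, charlie, foxtrot, tango, lima, delta, bravo, papa, mike

add quebec (severity 60) → {quebec:60}
add charlie (severity 40) → {quebec:60, charlie:40}
update quebec to severity 51 → {quebec:51, charlie:40}
call next patient → quebec; now {charlie:40}
add sierra (severity 52) → {sierra:52, charlie:40}
add foxtrot (severity 32) → {sierra:52, charlie:40, foxtrot:32}
call next patient → sierra; now {charlie:40, foxtrot:32}
call next patient → charlie; now {foxtrot:32}
call next patient → foxtrot; now {}
add tango (severity 15) → {tango:15}
call next patient → tango; now {}
add lima (severity 56) → {lima:56}
update lima to severity 4 → {lima:4}
update lima to severity 22 → {lima:22}
add delta (severity 54) → {delta:54, lima:22}
add mike (severity 7) → {delta:54, lima:22, mike:7}
update delta to severity 45 → {delta:45, lima:22, mike:7}
update delta to severity 10 → {lima:22, delta:10, mike:7}
call next patient → lima; now {delta:10, mike:7}
add bravo (severity 8) → {delta:10, bravo:8, mike:7}
add papa (severity 5) → {delta:10, bravo:8, mike:7, papa:5}
call next patient → delta; now {bravo:8, mike:7, papa:5}
call next patient → bravo; now {mike:7, papa:5}
update papa to severity 50 → {papa:50, mike:7}
call next patient → papa; now {mike:7}
call next patient → mike; now {}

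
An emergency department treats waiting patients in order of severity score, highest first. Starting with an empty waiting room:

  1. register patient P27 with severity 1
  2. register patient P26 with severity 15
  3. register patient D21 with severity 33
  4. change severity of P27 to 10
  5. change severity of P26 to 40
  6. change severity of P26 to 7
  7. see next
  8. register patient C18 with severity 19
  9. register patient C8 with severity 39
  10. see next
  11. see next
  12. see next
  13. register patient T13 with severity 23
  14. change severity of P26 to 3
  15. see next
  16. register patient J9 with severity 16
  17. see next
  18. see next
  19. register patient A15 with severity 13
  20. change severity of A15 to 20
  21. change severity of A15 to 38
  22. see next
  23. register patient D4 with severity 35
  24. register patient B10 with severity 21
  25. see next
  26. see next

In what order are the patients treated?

[D21, C8, C18, P27, T13, J9, P26, A15, D4, B10]

add P27 (severity 1) → {P27:1}
add P26 (severity 15) → {P26:15, P27:1}
add D21 (severity 33) → {D21:33, P26:15, P27:1}
update P27 to severity 10 → {D21:33, P26:15, P27:10}
update P26 to severity 40 → {P26:40, D21:33, P27:10}
update P26 to severity 7 → {D21:33, P27:10, P26:7}
see next → D21; now {P27:10, P26:7}
add C18 (severity 19) → {C18:19, P27:10, P26:7}
add C8 (severity 39) → {C8:39, C18:19, P27:10, P26:7}
see next → C8; now {C18:19, P27:10, P26:7}
see next → C18; now {P27:10, P26:7}
see next → P27; now {P26:7}
add T13 (severity 23) → {T13:23, P26:7}
update P26 to severity 3 → {T13:23, P26:3}
see next → T13; now {P26:3}
add J9 (severity 16) → {J9:16, P26:3}
see next → J9; now {P26:3}
see next → P26; now {}
add A15 (severity 13) → {A15:13}
update A15 to severity 20 → {A15:20}
update A15 to severity 38 → {A15:38}
see next → A15; now {}
add D4 (severity 35) → {D4:35}
add B10 (severity 21) → {D4:35, B10:21}
see next → D4; now {B10:21}
see next → B10; now {}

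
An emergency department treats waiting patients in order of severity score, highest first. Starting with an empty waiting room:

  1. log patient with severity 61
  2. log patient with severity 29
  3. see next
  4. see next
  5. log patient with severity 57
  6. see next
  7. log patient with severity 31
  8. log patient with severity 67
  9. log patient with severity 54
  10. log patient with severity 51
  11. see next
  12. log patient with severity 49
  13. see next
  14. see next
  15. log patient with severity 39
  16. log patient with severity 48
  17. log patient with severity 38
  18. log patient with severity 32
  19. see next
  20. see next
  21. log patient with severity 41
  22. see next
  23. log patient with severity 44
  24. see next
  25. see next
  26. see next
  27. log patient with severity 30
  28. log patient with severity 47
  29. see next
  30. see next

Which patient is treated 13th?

47

insert 61 → {61}
insert 29 → {61, 29}
see next → 61; now {29}
see next → 29; now {}
insert 57 → {57}
see next → 57; now {}
insert 31 → {31}
insert 67 → {67, 31}
insert 54 → {67, 54, 31}
insert 51 → {67, 54, 51, 31}
see next → 67; now {54, 51, 31}
insert 49 → {54, 51, 49, 31}
see next → 54; now {51, 49, 31}
see next → 51; now {49, 31}
insert 39 → {49, 39, 31}
insert 48 → {49, 48, 39, 31}
insert 38 → {49, 48, 39, 38, 31}
insert 32 → {49, 48, 39, 38, 32, 31}
see next → 49; now {48, 39, 38, 32, 31}
see next → 48; now {39, 38, 32, 31}
insert 41 → {41, 39, 38, 32, 31}
see next → 41; now {39, 38, 32, 31}
insert 44 → {44, 39, 38, 32, 31}
see next → 44; now {39, 38, 32, 31}
see next → 39; now {38, 32, 31}
see next → 38; now {32, 31}
insert 30 → {32, 31, 30}
insert 47 → {47, 32, 31, 30}
see next → 47; now {32, 31, 30}
see next → 32; now {31, 30}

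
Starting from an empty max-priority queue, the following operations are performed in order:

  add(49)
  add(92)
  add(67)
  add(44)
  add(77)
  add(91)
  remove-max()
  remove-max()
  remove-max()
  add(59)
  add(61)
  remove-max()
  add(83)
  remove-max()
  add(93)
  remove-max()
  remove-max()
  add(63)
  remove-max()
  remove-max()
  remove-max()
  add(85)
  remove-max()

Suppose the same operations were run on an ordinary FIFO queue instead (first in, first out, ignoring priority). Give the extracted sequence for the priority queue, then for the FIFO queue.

insert 49 → {49}
insert 92 → {92, 49}
insert 67 → {92, 67, 49}
insert 44 → {92, 67, 49, 44}
insert 77 → {92, 77, 67, 49, 44}
insert 91 → {92, 91, 77, 67, 49, 44}
remove-max → 92; now {91, 77, 67, 49, 44}
remove-max → 91; now {77, 67, 49, 44}
remove-max → 77; now {67, 49, 44}
insert 59 → {67, 59, 49, 44}
insert 61 → {67, 61, 59, 49, 44}
remove-max → 67; now {61, 59, 49, 44}
insert 83 → {83, 61, 59, 49, 44}
remove-max → 83; now {61, 59, 49, 44}
insert 93 → {93, 61, 59, 49, 44}
remove-max → 93; now {61, 59, 49, 44}
remove-max → 61; now {59, 49, 44}
insert 63 → {63, 59, 49, 44}
remove-max → 63; now {59, 49, 44}
remove-max → 59; now {49, 44}
remove-max → 49; now {44}
insert 85 → {85, 44}
remove-max → 85; now {44}

priority queue: 92 → 91 → 77 → 67 → 83 → 93 → 61 → 63 → 59 → 49 → 85; FIFO queue: 49, 92, 67, 44, 77, 91, 59, 61, 83, 93, 63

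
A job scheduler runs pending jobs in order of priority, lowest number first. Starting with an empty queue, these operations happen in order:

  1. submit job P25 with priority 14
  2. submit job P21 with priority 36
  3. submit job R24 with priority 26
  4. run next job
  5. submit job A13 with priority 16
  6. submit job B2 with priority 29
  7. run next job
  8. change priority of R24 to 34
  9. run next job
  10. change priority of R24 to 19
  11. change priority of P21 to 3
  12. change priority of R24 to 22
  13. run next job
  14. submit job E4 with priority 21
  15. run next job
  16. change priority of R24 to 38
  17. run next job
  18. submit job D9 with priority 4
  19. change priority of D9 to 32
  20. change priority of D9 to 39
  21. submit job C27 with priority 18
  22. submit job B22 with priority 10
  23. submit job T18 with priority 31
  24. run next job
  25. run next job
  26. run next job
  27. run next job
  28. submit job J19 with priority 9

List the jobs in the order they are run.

P25, A13, B2, P21, E4, R24, B22, C27, T18, D9

add P25 (priority 14) → {P25:14}
add P21 (priority 36) → {P25:14, P21:36}
add R24 (priority 26) → {P25:14, R24:26, P21:36}
run next job → P25; now {R24:26, P21:36}
add A13 (priority 16) → {A13:16, R24:26, P21:36}
add B2 (priority 29) → {A13:16, R24:26, B2:29, P21:36}
run next job → A13; now {R24:26, B2:29, P21:36}
update R24 to priority 34 → {B2:29, R24:34, P21:36}
run next job → B2; now {R24:34, P21:36}
update R24 to priority 19 → {R24:19, P21:36}
update P21 to priority 3 → {P21:3, R24:19}
update R24 to priority 22 → {P21:3, R24:22}
run next job → P21; now {R24:22}
add E4 (priority 21) → {E4:21, R24:22}
run next job → E4; now {R24:22}
update R24 to priority 38 → {R24:38}
run next job → R24; now {}
add D9 (priority 4) → {D9:4}
update D9 to priority 32 → {D9:32}
update D9 to priority 39 → {D9:39}
add C27 (priority 18) → {C27:18, D9:39}
add B22 (priority 10) → {B22:10, C27:18, D9:39}
add T18 (priority 31) → {B22:10, C27:18, T18:31, D9:39}
run next job → B22; now {C27:18, T18:31, D9:39}
run next job → C27; now {T18:31, D9:39}
run next job → T18; now {D9:39}
run next job → D9; now {}
add J19 (priority 9) → {J19:9}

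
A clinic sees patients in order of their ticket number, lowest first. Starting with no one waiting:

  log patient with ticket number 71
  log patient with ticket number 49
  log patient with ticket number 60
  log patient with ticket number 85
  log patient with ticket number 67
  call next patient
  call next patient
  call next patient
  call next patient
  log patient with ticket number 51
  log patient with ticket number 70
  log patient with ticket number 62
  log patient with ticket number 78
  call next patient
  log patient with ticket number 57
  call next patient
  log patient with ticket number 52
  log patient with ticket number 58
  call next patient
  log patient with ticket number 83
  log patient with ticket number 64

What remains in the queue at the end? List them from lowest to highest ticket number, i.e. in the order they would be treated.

insert 71 → {71}
insert 49 → {49, 71}
insert 60 → {49, 60, 71}
insert 85 → {49, 60, 71, 85}
insert 67 → {49, 60, 67, 71, 85}
call next patient → 49; now {60, 67, 71, 85}
call next patient → 60; now {67, 71, 85}
call next patient → 67; now {71, 85}
call next patient → 71; now {85}
insert 51 → {51, 85}
insert 70 → {51, 70, 85}
insert 62 → {51, 62, 70, 85}
insert 78 → {51, 62, 70, 78, 85}
call next patient → 51; now {62, 70, 78, 85}
insert 57 → {57, 62, 70, 78, 85}
call next patient → 57; now {62, 70, 78, 85}
insert 52 → {52, 62, 70, 78, 85}
insert 58 → {52, 58, 62, 70, 78, 85}
call next patient → 52; now {58, 62, 70, 78, 85}
insert 83 → {58, 62, 70, 78, 83, 85}
insert 64 → {58, 62, 64, 70, 78, 83, 85}

58 → 62 → 64 → 70 → 78 → 83 → 85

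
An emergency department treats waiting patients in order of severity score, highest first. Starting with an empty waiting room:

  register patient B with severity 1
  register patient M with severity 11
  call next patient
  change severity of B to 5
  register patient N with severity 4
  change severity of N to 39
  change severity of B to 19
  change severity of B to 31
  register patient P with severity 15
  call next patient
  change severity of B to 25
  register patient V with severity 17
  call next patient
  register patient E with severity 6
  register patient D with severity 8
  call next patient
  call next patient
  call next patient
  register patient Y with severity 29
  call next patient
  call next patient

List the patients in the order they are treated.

M, N, B, V, P, D, Y, E

add B (severity 1) → {B:1}
add M (severity 11) → {M:11, B:1}
call next patient → M; now {B:1}
update B to severity 5 → {B:5}
add N (severity 4) → {B:5, N:4}
update N to severity 39 → {N:39, B:5}
update B to severity 19 → {N:39, B:19}
update B to severity 31 → {N:39, B:31}
add P (severity 15) → {N:39, B:31, P:15}
call next patient → N; now {B:31, P:15}
update B to severity 25 → {B:25, P:15}
add V (severity 17) → {B:25, V:17, P:15}
call next patient → B; now {V:17, P:15}
add E (severity 6) → {V:17, P:15, E:6}
add D (severity 8) → {V:17, P:15, D:8, E:6}
call next patient → V; now {P:15, D:8, E:6}
call next patient → P; now {D:8, E:6}
call next patient → D; now {E:6}
add Y (severity 29) → {Y:29, E:6}
call next patient → Y; now {E:6}
call next patient → E; now {}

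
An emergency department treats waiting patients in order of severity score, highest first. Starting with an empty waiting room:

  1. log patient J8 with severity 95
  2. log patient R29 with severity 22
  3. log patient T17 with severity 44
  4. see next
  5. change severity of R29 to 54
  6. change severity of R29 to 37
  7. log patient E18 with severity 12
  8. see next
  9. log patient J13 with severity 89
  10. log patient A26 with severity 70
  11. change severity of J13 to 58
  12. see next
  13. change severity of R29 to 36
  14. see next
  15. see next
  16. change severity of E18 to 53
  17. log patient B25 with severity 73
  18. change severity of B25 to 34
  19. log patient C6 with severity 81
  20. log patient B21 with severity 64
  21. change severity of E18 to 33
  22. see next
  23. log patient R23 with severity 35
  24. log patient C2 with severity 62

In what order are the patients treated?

J8 → T17 → A26 → J13 → R29 → C6

add J8 (severity 95) → {J8:95}
add R29 (severity 22) → {J8:95, R29:22}
add T17 (severity 44) → {J8:95, T17:44, R29:22}
see next → J8; now {T17:44, R29:22}
update R29 to severity 54 → {R29:54, T17:44}
update R29 to severity 37 → {T17:44, R29:37}
add E18 (severity 12) → {T17:44, R29:37, E18:12}
see next → T17; now {R29:37, E18:12}
add J13 (severity 89) → {J13:89, R29:37, E18:12}
add A26 (severity 70) → {J13:89, A26:70, R29:37, E18:12}
update J13 to severity 58 → {A26:70, J13:58, R29:37, E18:12}
see next → A26; now {J13:58, R29:37, E18:12}
update R29 to severity 36 → {J13:58, R29:36, E18:12}
see next → J13; now {R29:36, E18:12}
see next → R29; now {E18:12}
update E18 to severity 53 → {E18:53}
add B25 (severity 73) → {B25:73, E18:53}
update B25 to severity 34 → {E18:53, B25:34}
add C6 (severity 81) → {C6:81, E18:53, B25:34}
add B21 (severity 64) → {C6:81, B21:64, E18:53, B25:34}
update E18 to severity 33 → {C6:81, B21:64, B25:34, E18:33}
see next → C6; now {B21:64, B25:34, E18:33}
add R23 (severity 35) → {B21:64, R23:35, B25:34, E18:33}
add C2 (severity 62) → {B21:64, C2:62, R23:35, B25:34, E18:33}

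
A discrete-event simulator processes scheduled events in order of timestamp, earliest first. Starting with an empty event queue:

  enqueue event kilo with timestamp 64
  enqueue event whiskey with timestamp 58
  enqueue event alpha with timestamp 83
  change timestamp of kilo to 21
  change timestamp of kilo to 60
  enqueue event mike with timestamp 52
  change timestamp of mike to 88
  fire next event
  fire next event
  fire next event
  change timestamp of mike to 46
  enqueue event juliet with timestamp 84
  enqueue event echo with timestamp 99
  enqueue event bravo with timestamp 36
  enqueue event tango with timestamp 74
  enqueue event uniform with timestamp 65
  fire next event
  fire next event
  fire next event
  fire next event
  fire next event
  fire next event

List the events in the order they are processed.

add kilo (timestamp 64) → {kilo:64}
add whiskey (timestamp 58) → {whiskey:58, kilo:64}
add alpha (timestamp 83) → {whiskey:58, kilo:64, alpha:83}
update kilo to timestamp 21 → {kilo:21, whiskey:58, alpha:83}
update kilo to timestamp 60 → {whiskey:58, kilo:60, alpha:83}
add mike (timestamp 52) → {mike:52, whiskey:58, kilo:60, alpha:83}
update mike to timestamp 88 → {whiskey:58, kilo:60, alpha:83, mike:88}
fire next event → whiskey; now {kilo:60, alpha:83, mike:88}
fire next event → kilo; now {alpha:83, mike:88}
fire next event → alpha; now {mike:88}
update mike to timestamp 46 → {mike:46}
add juliet (timestamp 84) → {mike:46, juliet:84}
add echo (timestamp 99) → {mike:46, juliet:84, echo:99}
add bravo (timestamp 36) → {bravo:36, mike:46, juliet:84, echo:99}
add tango (timestamp 74) → {bravo:36, mike:46, tango:74, juliet:84, echo:99}
add uniform (timestamp 65) → {bravo:36, mike:46, uniform:65, tango:74, juliet:84, echo:99}
fire next event → bravo; now {mike:46, uniform:65, tango:74, juliet:84, echo:99}
fire next event → mike; now {uniform:65, tango:74, juliet:84, echo:99}
fire next event → uniform; now {tango:74, juliet:84, echo:99}
fire next event → tango; now {juliet:84, echo:99}
fire next event → juliet; now {echo:99}
fire next event → echo; now {}

[whiskey, kilo, alpha, bravo, mike, uniform, tango, juliet, echo]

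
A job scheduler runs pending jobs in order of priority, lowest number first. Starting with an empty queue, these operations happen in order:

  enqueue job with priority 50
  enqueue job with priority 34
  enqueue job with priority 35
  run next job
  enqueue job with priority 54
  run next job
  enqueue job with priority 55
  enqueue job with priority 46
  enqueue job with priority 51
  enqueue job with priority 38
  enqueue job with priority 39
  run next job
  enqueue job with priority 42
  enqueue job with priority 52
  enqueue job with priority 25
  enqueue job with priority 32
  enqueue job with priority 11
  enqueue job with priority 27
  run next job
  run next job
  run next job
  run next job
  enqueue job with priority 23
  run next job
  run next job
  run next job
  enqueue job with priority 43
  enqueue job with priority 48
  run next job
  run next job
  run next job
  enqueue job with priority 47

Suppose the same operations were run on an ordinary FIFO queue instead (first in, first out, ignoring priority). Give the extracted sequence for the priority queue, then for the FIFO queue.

priority queue: [34, 35, 38, 11, 25, 27, 32, 23, 39, 42, 43, 46, 48]; FIFO queue: [50, 34, 35, 54, 55, 46, 51, 38, 39, 42, 52, 25, 32]

insert 50 → {50}
insert 34 → {34, 50}
insert 35 → {34, 35, 50}
run next job → 34; now {35, 50}
insert 54 → {35, 50, 54}
run next job → 35; now {50, 54}
insert 55 → {50, 54, 55}
insert 46 → {46, 50, 54, 55}
insert 51 → {46, 50, 51, 54, 55}
insert 38 → {38, 46, 50, 51, 54, 55}
insert 39 → {38, 39, 46, 50, 51, 54, 55}
run next job → 38; now {39, 46, 50, 51, 54, 55}
insert 42 → {39, 42, 46, 50, 51, 54, 55}
insert 52 → {39, 42, 46, 50, 51, 52, 54, 55}
insert 25 → {25, 39, 42, 46, 50, 51, 52, 54, 55}
insert 32 → {25, 32, 39, 42, 46, 50, 51, 52, 54, 55}
insert 11 → {11, 25, 32, 39, 42, 46, 50, 51, 52, 54, 55}
insert 27 → {11, 25, 27, 32, 39, 42, 46, 50, 51, 52, 54, 55}
run next job → 11; now {25, 27, 32, 39, 42, 46, 50, 51, 52, 54, 55}
run next job → 25; now {27, 32, 39, 42, 46, 50, 51, 52, 54, 55}
run next job → 27; now {32, 39, 42, 46, 50, 51, 52, 54, 55}
run next job → 32; now {39, 42, 46, 50, 51, 52, 54, 55}
insert 23 → {23, 39, 42, 46, 50, 51, 52, 54, 55}
run next job → 23; now {39, 42, 46, 50, 51, 52, 54, 55}
run next job → 39; now {42, 46, 50, 51, 52, 54, 55}
run next job → 42; now {46, 50, 51, 52, 54, 55}
insert 43 → {43, 46, 50, 51, 52, 54, 55}
insert 48 → {43, 46, 48, 50, 51, 52, 54, 55}
run next job → 43; now {46, 48, 50, 51, 52, 54, 55}
run next job → 46; now {48, 50, 51, 52, 54, 55}
run next job → 48; now {50, 51, 52, 54, 55}
insert 47 → {47, 50, 51, 52, 54, 55}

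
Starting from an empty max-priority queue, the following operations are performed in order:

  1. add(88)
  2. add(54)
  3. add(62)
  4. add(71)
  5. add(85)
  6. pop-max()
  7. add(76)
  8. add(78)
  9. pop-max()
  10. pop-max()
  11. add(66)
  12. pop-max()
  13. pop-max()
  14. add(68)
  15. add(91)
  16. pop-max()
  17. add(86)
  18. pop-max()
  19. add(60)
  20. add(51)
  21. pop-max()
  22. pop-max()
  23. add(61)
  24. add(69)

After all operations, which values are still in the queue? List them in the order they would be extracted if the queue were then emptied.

[69, 62, 61, 60, 54, 51]

insert 88 → {88}
insert 54 → {88, 54}
insert 62 → {88, 62, 54}
insert 71 → {88, 71, 62, 54}
insert 85 → {88, 85, 71, 62, 54}
pop-max → 88; now {85, 71, 62, 54}
insert 76 → {85, 76, 71, 62, 54}
insert 78 → {85, 78, 76, 71, 62, 54}
pop-max → 85; now {78, 76, 71, 62, 54}
pop-max → 78; now {76, 71, 62, 54}
insert 66 → {76, 71, 66, 62, 54}
pop-max → 76; now {71, 66, 62, 54}
pop-max → 71; now {66, 62, 54}
insert 68 → {68, 66, 62, 54}
insert 91 → {91, 68, 66, 62, 54}
pop-max → 91; now {68, 66, 62, 54}
insert 86 → {86, 68, 66, 62, 54}
pop-max → 86; now {68, 66, 62, 54}
insert 60 → {68, 66, 62, 60, 54}
insert 51 → {68, 66, 62, 60, 54, 51}
pop-max → 68; now {66, 62, 60, 54, 51}
pop-max → 66; now {62, 60, 54, 51}
insert 61 → {62, 61, 60, 54, 51}
insert 69 → {69, 62, 61, 60, 54, 51}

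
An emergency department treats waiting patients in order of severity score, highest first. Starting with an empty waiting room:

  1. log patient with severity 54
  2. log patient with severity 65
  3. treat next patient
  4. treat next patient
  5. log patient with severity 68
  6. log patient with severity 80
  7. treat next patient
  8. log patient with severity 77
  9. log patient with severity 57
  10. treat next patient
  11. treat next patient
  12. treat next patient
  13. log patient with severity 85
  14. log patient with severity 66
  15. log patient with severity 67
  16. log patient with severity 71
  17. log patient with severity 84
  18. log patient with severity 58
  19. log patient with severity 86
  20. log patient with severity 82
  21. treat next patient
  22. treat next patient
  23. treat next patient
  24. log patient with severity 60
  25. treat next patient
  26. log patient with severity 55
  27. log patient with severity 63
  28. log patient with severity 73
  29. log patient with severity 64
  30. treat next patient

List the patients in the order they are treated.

insert 54 → {54}
insert 65 → {65, 54}
treat next patient → 65; now {54}
treat next patient → 54; now {}
insert 68 → {68}
insert 80 → {80, 68}
treat next patient → 80; now {68}
insert 77 → {77, 68}
insert 57 → {77, 68, 57}
treat next patient → 77; now {68, 57}
treat next patient → 68; now {57}
treat next patient → 57; now {}
insert 85 → {85}
insert 66 → {85, 66}
insert 67 → {85, 67, 66}
insert 71 → {85, 71, 67, 66}
insert 84 → {85, 84, 71, 67, 66}
insert 58 → {85, 84, 71, 67, 66, 58}
insert 86 → {86, 85, 84, 71, 67, 66, 58}
insert 82 → {86, 85, 84, 82, 71, 67, 66, 58}
treat next patient → 86; now {85, 84, 82, 71, 67, 66, 58}
treat next patient → 85; now {84, 82, 71, 67, 66, 58}
treat next patient → 84; now {82, 71, 67, 66, 58}
insert 60 → {82, 71, 67, 66, 60, 58}
treat next patient → 82; now {71, 67, 66, 60, 58}
insert 55 → {71, 67, 66, 60, 58, 55}
insert 63 → {71, 67, 66, 63, 60, 58, 55}
insert 73 → {73, 71, 67, 66, 63, 60, 58, 55}
insert 64 → {73, 71, 67, 66, 64, 63, 60, 58, 55}
treat next patient → 73; now {71, 67, 66, 64, 63, 60, 58, 55}

65 → 54 → 80 → 77 → 68 → 57 → 86 → 85 → 84 → 82 → 73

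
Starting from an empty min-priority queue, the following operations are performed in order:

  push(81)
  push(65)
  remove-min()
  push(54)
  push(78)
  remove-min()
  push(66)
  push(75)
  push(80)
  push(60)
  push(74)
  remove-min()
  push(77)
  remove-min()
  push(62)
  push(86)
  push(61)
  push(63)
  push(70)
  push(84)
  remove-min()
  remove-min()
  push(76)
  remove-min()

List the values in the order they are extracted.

insert 81 → {81}
insert 65 → {65, 81}
remove-min → 65; now {81}
insert 54 → {54, 81}
insert 78 → {54, 78, 81}
remove-min → 54; now {78, 81}
insert 66 → {66, 78, 81}
insert 75 → {66, 75, 78, 81}
insert 80 → {66, 75, 78, 80, 81}
insert 60 → {60, 66, 75, 78, 80, 81}
insert 74 → {60, 66, 74, 75, 78, 80, 81}
remove-min → 60; now {66, 74, 75, 78, 80, 81}
insert 77 → {66, 74, 75, 77, 78, 80, 81}
remove-min → 66; now {74, 75, 77, 78, 80, 81}
insert 62 → {62, 74, 75, 77, 78, 80, 81}
insert 86 → {62, 74, 75, 77, 78, 80, 81, 86}
insert 61 → {61, 62, 74, 75, 77, 78, 80, 81, 86}
insert 63 → {61, 62, 63, 74, 75, 77, 78, 80, 81, 86}
insert 70 → {61, 62, 63, 70, 74, 75, 77, 78, 80, 81, 86}
insert 84 → {61, 62, 63, 70, 74, 75, 77, 78, 80, 81, 84, 86}
remove-min → 61; now {62, 63, 70, 74, 75, 77, 78, 80, 81, 84, 86}
remove-min → 62; now {63, 70, 74, 75, 77, 78, 80, 81, 84, 86}
insert 76 → {63, 70, 74, 75, 76, 77, 78, 80, 81, 84, 86}
remove-min → 63; now {70, 74, 75, 76, 77, 78, 80, 81, 84, 86}

[65, 54, 60, 66, 61, 62, 63]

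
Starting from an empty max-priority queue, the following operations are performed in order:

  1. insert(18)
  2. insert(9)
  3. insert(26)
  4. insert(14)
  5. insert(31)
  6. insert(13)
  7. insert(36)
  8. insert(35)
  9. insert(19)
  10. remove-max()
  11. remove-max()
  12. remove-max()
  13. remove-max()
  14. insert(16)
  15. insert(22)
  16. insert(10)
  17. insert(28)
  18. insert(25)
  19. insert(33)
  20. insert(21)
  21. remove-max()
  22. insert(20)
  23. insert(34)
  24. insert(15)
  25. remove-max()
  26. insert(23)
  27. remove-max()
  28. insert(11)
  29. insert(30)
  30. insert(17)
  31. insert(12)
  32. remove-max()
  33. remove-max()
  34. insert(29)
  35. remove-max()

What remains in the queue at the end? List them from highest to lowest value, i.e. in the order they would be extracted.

23, 22, 21, 20, 19, 18, 17, 16, 15, 14, 13, 12, 11, 10, 9

insert 18 → {18}
insert 9 → {18, 9}
insert 26 → {26, 18, 9}
insert 14 → {26, 18, 14, 9}
insert 31 → {31, 26, 18, 14, 9}
insert 13 → {31, 26, 18, 14, 13, 9}
insert 36 → {36, 31, 26, 18, 14, 13, 9}
insert 35 → {36, 35, 31, 26, 18, 14, 13, 9}
insert 19 → {36, 35, 31, 26, 19, 18, 14, 13, 9}
remove-max → 36; now {35, 31, 26, 19, 18, 14, 13, 9}
remove-max → 35; now {31, 26, 19, 18, 14, 13, 9}
remove-max → 31; now {26, 19, 18, 14, 13, 9}
remove-max → 26; now {19, 18, 14, 13, 9}
insert 16 → {19, 18, 16, 14, 13, 9}
insert 22 → {22, 19, 18, 16, 14, 13, 9}
insert 10 → {22, 19, 18, 16, 14, 13, 10, 9}
insert 28 → {28, 22, 19, 18, 16, 14, 13, 10, 9}
insert 25 → {28, 25, 22, 19, 18, 16, 14, 13, 10, 9}
insert 33 → {33, 28, 25, 22, 19, 18, 16, 14, 13, 10, 9}
insert 21 → {33, 28, 25, 22, 21, 19, 18, 16, 14, 13, 10, 9}
remove-max → 33; now {28, 25, 22, 21, 19, 18, 16, 14, 13, 10, 9}
insert 20 → {28, 25, 22, 21, 20, 19, 18, 16, 14, 13, 10, 9}
insert 34 → {34, 28, 25, 22, 21, 20, 19, 18, 16, 14, 13, 10, 9}
insert 15 → {34, 28, 25, 22, 21, 20, 19, 18, 16, 15, 14, 13, 10, 9}
remove-max → 34; now {28, 25, 22, 21, 20, 19, 18, 16, 15, 14, 13, 10, 9}
insert 23 → {28, 25, 23, 22, 21, 20, 19, 18, 16, 15, 14, 13, 10, 9}
remove-max → 28; now {25, 23, 22, 21, 20, 19, 18, 16, 15, 14, 13, 10, 9}
insert 11 → {25, 23, 22, 21, 20, 19, 18, 16, 15, 14, 13, 11, 10, 9}
insert 30 → {30, 25, 23, 22, 21, 20, 19, 18, 16, 15, 14, 13, 11, 10, 9}
insert 17 → {30, 25, 23, 22, 21, 20, 19, 18, 17, 16, 15, 14, 13, 11, 10, 9}
insert 12 → {30, 25, 23, 22, 21, 20, 19, 18, 17, 16, 15, 14, 13, 12, 11, 10, 9}
remove-max → 30; now {25, 23, 22, 21, 20, 19, 18, 17, 16, 15, 14, 13, 12, 11, 10, 9}
remove-max → 25; now {23, 22, 21, 20, 19, 18, 17, 16, 15, 14, 13, 12, 11, 10, 9}
insert 29 → {29, 23, 22, 21, 20, 19, 18, 17, 16, 15, 14, 13, 12, 11, 10, 9}
remove-max → 29; now {23, 22, 21, 20, 19, 18, 17, 16, 15, 14, 13, 12, 11, 10, 9}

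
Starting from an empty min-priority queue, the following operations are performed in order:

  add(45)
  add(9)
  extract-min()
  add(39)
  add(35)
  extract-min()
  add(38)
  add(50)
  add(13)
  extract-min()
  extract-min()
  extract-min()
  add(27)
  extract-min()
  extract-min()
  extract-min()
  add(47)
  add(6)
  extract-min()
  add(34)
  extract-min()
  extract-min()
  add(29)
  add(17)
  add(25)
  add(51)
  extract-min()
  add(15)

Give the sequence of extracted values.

9 → 35 → 13 → 38 → 39 → 27 → 45 → 50 → 6 → 34 → 47 → 17

insert 45 → {45}
insert 9 → {9, 45}
extract-min → 9; now {45}
insert 39 → {39, 45}
insert 35 → {35, 39, 45}
extract-min → 35; now {39, 45}
insert 38 → {38, 39, 45}
insert 50 → {38, 39, 45, 50}
insert 13 → {13, 38, 39, 45, 50}
extract-min → 13; now {38, 39, 45, 50}
extract-min → 38; now {39, 45, 50}
extract-min → 39; now {45, 50}
insert 27 → {27, 45, 50}
extract-min → 27; now {45, 50}
extract-min → 45; now {50}
extract-min → 50; now {}
insert 47 → {47}
insert 6 → {6, 47}
extract-min → 6; now {47}
insert 34 → {34, 47}
extract-min → 34; now {47}
extract-min → 47; now {}
insert 29 → {29}
insert 17 → {17, 29}
insert 25 → {17, 25, 29}
insert 51 → {17, 25, 29, 51}
extract-min → 17; now {25, 29, 51}
insert 15 → {15, 25, 29, 51}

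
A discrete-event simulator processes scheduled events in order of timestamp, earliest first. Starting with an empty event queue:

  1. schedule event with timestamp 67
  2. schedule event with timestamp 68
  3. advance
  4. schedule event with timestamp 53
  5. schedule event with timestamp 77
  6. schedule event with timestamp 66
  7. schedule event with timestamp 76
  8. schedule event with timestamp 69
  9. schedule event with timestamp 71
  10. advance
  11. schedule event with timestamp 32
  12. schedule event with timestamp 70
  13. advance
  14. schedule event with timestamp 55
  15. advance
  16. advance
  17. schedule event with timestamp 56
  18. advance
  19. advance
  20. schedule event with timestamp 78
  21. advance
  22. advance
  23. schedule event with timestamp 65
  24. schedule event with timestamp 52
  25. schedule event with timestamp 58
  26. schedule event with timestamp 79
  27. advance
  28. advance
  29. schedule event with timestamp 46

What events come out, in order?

67, 53, 32, 55, 66, 56, 68, 69, 70, 52, 58

insert 67 → {67}
insert 68 → {67, 68}
advance → 67; now {68}
insert 53 → {53, 68}
insert 77 → {53, 68, 77}
insert 66 → {53, 66, 68, 77}
insert 76 → {53, 66, 68, 76, 77}
insert 69 → {53, 66, 68, 69, 76, 77}
insert 71 → {53, 66, 68, 69, 71, 76, 77}
advance → 53; now {66, 68, 69, 71, 76, 77}
insert 32 → {32, 66, 68, 69, 71, 76, 77}
insert 70 → {32, 66, 68, 69, 70, 71, 76, 77}
advance → 32; now {66, 68, 69, 70, 71, 76, 77}
insert 55 → {55, 66, 68, 69, 70, 71, 76, 77}
advance → 55; now {66, 68, 69, 70, 71, 76, 77}
advance → 66; now {68, 69, 70, 71, 76, 77}
insert 56 → {56, 68, 69, 70, 71, 76, 77}
advance → 56; now {68, 69, 70, 71, 76, 77}
advance → 68; now {69, 70, 71, 76, 77}
insert 78 → {69, 70, 71, 76, 77, 78}
advance → 69; now {70, 71, 76, 77, 78}
advance → 70; now {71, 76, 77, 78}
insert 65 → {65, 71, 76, 77, 78}
insert 52 → {52, 65, 71, 76, 77, 78}
insert 58 → {52, 58, 65, 71, 76, 77, 78}
insert 79 → {52, 58, 65, 71, 76, 77, 78, 79}
advance → 52; now {58, 65, 71, 76, 77, 78, 79}
advance → 58; now {65, 71, 76, 77, 78, 79}
insert 46 → {46, 65, 71, 76, 77, 78, 79}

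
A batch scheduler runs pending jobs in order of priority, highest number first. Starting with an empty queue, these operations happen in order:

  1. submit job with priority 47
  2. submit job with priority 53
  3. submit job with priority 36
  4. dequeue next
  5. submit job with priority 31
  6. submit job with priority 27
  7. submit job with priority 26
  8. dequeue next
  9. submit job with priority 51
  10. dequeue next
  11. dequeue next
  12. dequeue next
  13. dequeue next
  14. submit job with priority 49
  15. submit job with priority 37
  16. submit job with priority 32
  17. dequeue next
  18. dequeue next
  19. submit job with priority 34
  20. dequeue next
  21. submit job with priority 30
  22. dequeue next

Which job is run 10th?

insert 47 → {47}
insert 53 → {53, 47}
insert 36 → {53, 47, 36}
dequeue next → 53; now {47, 36}
insert 31 → {47, 36, 31}
insert 27 → {47, 36, 31, 27}
insert 26 → {47, 36, 31, 27, 26}
dequeue next → 47; now {36, 31, 27, 26}
insert 51 → {51, 36, 31, 27, 26}
dequeue next → 51; now {36, 31, 27, 26}
dequeue next → 36; now {31, 27, 26}
dequeue next → 31; now {27, 26}
dequeue next → 27; now {26}
insert 49 → {49, 26}
insert 37 → {49, 37, 26}
insert 32 → {49, 37, 32, 26}
dequeue next → 49; now {37, 32, 26}
dequeue next → 37; now {32, 26}
insert 34 → {34, 32, 26}
dequeue next → 34; now {32, 26}
insert 30 → {32, 30, 26}
dequeue next → 32; now {30, 26}

32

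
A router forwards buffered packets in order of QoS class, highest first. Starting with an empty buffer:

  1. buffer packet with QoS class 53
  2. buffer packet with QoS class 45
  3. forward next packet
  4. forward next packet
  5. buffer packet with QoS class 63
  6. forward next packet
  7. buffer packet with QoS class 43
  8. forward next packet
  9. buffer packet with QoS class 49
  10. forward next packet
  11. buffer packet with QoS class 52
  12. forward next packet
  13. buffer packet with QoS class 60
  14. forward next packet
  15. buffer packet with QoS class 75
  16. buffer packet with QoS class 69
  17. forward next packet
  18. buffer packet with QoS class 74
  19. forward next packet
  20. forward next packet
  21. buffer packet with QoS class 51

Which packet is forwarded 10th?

insert 53 → {53}
insert 45 → {53, 45}
forward next packet → 53; now {45}
forward next packet → 45; now {}
insert 63 → {63}
forward next packet → 63; now {}
insert 43 → {43}
forward next packet → 43; now {}
insert 49 → {49}
forward next packet → 49; now {}
insert 52 → {52}
forward next packet → 52; now {}
insert 60 → {60}
forward next packet → 60; now {}
insert 75 → {75}
insert 69 → {75, 69}
forward next packet → 75; now {69}
insert 74 → {74, 69}
forward next packet → 74; now {69}
forward next packet → 69; now {}
insert 51 → {51}

69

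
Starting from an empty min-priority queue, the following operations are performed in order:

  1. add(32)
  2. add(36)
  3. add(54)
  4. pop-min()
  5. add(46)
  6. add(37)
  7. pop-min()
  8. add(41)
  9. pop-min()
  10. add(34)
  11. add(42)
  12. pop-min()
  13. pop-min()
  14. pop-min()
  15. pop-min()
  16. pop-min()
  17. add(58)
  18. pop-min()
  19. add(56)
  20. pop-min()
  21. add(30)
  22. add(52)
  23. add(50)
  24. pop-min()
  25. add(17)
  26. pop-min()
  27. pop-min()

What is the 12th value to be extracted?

insert 32 → {32}
insert 36 → {32, 36}
insert 54 → {32, 36, 54}
pop-min → 32; now {36, 54}
insert 46 → {36, 46, 54}
insert 37 → {36, 37, 46, 54}
pop-min → 36; now {37, 46, 54}
insert 41 → {37, 41, 46, 54}
pop-min → 37; now {41, 46, 54}
insert 34 → {34, 41, 46, 54}
insert 42 → {34, 41, 42, 46, 54}
pop-min → 34; now {41, 42, 46, 54}
pop-min → 41; now {42, 46, 54}
pop-min → 42; now {46, 54}
pop-min → 46; now {54}
pop-min → 54; now {}
insert 58 → {58}
pop-min → 58; now {}
insert 56 → {56}
pop-min → 56; now {}
insert 30 → {30}
insert 52 → {30, 52}
insert 50 → {30, 50, 52}
pop-min → 30; now {50, 52}
insert 17 → {17, 50, 52}
pop-min → 17; now {50, 52}
pop-min → 50; now {52}

17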